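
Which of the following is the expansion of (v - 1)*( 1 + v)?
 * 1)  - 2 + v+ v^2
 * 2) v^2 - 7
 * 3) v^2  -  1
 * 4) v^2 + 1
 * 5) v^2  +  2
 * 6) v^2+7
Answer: 3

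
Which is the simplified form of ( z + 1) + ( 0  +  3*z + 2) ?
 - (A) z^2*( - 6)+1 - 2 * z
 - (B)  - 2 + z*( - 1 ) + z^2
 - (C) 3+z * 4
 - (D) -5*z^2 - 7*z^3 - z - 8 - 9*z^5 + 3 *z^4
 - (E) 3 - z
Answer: C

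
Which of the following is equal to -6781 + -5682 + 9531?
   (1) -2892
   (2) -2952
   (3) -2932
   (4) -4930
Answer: 3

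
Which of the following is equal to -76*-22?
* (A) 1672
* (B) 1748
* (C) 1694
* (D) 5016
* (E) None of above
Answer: A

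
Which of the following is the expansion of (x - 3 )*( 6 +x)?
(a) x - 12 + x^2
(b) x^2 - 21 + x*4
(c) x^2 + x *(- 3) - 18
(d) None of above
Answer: d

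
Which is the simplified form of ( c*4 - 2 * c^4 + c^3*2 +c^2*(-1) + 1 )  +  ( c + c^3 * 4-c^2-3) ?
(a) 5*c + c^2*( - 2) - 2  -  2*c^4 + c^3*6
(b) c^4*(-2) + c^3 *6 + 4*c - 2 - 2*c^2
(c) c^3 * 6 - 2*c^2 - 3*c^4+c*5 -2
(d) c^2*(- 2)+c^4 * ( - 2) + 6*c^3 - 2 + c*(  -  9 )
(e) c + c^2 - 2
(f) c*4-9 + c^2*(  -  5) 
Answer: a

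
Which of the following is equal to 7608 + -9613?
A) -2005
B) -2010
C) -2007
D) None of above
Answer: A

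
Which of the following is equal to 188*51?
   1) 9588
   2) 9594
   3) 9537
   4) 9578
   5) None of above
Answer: 1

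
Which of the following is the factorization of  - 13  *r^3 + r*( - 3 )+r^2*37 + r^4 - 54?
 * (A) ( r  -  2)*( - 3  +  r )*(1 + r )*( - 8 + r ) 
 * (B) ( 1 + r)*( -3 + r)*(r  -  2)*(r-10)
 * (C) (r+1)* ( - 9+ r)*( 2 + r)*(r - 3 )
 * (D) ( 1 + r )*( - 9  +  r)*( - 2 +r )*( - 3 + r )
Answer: D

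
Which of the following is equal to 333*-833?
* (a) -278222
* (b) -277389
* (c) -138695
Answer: b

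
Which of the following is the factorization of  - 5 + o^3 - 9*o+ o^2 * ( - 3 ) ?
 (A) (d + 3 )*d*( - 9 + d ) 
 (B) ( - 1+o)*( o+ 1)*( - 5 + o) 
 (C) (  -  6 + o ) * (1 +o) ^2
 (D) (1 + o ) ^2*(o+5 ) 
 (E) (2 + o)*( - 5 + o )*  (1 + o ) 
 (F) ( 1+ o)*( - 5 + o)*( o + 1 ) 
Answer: F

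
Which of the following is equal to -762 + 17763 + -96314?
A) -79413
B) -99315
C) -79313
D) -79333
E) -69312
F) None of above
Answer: C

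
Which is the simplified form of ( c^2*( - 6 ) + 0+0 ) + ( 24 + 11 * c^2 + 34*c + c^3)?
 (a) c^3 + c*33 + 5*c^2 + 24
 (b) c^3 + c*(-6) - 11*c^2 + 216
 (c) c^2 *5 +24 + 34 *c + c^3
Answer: c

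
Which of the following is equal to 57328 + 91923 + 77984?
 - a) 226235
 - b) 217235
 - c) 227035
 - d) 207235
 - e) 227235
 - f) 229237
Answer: e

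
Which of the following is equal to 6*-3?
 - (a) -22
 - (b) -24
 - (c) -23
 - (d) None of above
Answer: d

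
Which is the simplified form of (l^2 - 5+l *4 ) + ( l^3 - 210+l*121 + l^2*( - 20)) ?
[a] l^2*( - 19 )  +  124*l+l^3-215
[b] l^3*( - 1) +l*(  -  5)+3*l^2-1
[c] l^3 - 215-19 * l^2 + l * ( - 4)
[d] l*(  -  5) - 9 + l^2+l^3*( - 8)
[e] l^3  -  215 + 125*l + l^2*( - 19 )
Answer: e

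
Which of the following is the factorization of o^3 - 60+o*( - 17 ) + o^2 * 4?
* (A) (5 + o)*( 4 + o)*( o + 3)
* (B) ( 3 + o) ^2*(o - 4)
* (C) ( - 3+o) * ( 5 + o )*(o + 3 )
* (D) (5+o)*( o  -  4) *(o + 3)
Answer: D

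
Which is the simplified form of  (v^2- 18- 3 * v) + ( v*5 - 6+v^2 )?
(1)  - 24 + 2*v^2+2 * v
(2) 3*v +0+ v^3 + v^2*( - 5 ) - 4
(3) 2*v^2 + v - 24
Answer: 1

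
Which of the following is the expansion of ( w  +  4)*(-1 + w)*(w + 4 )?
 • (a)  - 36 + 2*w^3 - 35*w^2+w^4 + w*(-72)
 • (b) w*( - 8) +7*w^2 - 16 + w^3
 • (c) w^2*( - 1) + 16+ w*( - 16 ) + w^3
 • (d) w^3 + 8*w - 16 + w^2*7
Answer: d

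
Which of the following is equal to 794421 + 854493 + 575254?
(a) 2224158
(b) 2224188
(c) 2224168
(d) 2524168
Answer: c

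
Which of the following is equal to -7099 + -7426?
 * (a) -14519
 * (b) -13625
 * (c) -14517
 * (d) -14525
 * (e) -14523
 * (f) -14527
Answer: d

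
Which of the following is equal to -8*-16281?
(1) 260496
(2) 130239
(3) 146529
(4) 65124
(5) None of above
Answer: 5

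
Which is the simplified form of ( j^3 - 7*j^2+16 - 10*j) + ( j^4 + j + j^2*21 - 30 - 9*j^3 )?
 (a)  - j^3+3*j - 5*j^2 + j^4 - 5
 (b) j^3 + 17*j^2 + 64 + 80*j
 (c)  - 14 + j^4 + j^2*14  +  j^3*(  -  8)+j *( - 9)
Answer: c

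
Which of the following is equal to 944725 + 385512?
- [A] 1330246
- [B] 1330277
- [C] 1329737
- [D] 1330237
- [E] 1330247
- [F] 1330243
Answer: D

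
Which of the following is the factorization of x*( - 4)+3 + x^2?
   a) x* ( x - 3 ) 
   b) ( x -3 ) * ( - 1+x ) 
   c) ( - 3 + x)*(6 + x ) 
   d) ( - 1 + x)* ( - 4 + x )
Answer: b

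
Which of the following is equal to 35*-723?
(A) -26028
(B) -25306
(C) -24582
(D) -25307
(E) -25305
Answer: E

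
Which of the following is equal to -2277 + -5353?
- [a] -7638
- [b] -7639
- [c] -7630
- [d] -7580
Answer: c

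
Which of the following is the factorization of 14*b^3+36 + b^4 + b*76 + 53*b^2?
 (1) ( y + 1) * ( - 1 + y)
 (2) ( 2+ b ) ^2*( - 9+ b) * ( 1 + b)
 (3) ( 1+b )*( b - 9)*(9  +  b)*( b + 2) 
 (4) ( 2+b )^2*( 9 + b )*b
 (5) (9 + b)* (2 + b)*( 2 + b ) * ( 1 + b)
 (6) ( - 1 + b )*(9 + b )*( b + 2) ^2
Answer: 5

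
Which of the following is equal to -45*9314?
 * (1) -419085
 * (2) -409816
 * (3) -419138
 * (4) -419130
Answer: 4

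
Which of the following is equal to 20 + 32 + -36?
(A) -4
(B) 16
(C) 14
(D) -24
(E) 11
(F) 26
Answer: B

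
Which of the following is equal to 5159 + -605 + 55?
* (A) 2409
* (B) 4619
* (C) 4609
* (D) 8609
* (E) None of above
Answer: C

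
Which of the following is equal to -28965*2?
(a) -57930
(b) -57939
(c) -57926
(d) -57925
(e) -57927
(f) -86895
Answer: a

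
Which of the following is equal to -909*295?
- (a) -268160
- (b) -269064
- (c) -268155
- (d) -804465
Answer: c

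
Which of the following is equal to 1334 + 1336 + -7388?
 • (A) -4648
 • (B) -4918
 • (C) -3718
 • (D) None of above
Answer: D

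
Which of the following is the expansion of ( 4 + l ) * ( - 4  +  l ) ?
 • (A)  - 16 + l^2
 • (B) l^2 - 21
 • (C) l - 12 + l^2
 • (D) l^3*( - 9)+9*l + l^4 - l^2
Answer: A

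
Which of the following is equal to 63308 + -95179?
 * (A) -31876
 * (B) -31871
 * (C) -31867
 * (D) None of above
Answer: B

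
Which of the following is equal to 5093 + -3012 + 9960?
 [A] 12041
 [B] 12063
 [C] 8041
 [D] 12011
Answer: A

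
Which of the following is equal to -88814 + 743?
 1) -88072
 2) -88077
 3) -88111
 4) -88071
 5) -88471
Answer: 4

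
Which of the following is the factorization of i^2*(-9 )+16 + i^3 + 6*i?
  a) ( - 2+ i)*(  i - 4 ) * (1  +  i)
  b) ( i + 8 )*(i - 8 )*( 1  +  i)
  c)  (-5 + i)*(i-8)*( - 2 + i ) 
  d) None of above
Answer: d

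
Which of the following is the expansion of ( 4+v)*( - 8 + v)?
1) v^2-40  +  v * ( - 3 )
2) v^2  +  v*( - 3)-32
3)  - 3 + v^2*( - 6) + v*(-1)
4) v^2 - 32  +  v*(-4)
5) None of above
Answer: 4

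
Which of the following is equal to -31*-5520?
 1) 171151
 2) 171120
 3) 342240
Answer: 2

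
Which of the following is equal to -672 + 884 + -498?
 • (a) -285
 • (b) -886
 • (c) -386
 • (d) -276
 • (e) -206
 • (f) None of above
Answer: f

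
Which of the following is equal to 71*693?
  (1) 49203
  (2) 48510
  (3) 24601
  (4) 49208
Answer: 1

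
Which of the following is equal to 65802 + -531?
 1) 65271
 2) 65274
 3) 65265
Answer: 1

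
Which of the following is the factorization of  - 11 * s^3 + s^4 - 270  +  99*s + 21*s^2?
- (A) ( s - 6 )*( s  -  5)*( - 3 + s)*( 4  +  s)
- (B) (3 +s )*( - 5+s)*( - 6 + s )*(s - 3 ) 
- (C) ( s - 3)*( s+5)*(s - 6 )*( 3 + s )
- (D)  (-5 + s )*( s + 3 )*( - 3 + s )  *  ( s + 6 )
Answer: B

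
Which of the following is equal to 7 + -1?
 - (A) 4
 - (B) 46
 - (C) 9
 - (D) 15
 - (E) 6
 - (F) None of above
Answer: E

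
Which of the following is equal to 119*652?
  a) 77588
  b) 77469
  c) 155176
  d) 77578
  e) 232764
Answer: a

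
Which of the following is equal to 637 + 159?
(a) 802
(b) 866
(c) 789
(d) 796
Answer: d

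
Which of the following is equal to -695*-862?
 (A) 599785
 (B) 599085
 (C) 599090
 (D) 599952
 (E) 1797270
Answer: C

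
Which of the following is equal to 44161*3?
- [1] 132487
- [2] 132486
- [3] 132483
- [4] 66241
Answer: 3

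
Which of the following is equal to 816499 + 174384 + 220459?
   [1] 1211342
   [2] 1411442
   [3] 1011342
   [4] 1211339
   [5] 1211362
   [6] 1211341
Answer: 1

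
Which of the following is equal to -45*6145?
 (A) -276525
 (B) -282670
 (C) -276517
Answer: A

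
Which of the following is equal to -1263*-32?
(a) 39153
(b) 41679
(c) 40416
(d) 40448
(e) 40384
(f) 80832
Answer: c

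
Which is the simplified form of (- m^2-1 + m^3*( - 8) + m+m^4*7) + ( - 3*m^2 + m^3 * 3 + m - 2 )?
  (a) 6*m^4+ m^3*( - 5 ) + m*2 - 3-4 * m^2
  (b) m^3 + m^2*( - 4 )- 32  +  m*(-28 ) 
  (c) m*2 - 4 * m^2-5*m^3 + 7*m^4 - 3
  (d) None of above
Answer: c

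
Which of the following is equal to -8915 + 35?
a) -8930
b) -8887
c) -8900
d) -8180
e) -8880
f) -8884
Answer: e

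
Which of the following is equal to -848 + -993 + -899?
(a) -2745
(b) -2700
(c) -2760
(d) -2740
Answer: d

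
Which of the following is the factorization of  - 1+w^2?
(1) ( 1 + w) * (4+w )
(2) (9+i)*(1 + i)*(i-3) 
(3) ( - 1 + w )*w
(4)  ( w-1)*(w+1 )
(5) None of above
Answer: 4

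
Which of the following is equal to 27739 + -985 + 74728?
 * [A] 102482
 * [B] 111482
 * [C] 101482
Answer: C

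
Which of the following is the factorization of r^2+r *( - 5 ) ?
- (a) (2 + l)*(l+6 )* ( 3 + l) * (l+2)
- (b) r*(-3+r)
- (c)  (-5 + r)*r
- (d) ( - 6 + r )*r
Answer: c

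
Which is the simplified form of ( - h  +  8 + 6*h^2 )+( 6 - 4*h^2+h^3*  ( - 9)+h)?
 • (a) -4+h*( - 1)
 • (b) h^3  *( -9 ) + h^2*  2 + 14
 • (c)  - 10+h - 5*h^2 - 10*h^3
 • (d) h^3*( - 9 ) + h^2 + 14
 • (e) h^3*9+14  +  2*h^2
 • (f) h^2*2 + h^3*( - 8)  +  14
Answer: b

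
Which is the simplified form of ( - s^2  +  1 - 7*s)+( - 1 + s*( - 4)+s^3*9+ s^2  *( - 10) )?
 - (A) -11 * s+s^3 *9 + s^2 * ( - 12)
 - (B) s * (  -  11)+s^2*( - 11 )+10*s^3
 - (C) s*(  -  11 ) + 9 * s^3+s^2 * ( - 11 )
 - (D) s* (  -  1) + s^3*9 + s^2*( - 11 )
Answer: C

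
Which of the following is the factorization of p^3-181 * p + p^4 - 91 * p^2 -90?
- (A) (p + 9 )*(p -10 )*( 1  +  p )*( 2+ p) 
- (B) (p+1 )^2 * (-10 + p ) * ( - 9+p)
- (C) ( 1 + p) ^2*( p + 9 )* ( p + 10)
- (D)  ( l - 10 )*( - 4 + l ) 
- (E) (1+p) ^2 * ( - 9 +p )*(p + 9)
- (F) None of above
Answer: F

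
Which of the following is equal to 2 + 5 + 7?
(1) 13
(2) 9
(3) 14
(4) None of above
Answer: 3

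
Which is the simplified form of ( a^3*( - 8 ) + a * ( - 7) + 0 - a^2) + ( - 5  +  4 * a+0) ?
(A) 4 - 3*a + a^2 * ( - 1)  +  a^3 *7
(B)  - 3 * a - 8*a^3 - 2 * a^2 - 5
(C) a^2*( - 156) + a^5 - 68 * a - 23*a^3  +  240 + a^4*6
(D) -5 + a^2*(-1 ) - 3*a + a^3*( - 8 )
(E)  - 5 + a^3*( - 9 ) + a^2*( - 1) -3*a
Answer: D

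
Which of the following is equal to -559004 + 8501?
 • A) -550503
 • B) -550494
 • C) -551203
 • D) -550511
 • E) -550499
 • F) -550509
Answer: A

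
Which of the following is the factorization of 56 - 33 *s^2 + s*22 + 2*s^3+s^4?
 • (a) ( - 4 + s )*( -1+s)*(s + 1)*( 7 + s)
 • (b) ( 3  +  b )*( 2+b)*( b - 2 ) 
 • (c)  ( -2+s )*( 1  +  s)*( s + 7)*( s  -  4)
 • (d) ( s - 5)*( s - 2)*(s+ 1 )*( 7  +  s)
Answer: c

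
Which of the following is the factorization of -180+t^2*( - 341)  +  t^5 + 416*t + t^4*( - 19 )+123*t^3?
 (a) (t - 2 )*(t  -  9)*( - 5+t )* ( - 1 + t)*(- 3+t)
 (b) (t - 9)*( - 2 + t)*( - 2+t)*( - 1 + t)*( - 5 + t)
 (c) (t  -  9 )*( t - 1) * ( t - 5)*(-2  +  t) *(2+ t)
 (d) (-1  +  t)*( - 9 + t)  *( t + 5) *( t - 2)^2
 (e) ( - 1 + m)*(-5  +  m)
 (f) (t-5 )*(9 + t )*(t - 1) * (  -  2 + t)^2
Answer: b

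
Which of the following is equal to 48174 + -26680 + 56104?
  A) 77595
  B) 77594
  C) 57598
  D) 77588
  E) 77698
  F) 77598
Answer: F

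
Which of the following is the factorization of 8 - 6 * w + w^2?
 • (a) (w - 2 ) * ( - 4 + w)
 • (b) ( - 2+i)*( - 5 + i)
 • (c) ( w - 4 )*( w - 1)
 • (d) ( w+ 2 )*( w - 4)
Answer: a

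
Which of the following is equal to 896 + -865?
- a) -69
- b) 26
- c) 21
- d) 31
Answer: d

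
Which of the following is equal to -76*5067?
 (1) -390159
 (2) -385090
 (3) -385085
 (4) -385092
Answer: 4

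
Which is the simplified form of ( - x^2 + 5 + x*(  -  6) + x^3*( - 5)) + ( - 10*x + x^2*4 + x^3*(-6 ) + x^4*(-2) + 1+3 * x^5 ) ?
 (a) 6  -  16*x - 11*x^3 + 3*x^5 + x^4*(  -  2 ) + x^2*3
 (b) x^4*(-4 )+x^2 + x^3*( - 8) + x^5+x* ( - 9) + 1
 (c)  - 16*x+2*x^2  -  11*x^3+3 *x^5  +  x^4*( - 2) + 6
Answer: a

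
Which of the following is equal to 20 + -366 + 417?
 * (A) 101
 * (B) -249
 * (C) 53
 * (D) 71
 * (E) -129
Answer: D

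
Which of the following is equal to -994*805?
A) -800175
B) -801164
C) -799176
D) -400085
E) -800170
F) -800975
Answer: E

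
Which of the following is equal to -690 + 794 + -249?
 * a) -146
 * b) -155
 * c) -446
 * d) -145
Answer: d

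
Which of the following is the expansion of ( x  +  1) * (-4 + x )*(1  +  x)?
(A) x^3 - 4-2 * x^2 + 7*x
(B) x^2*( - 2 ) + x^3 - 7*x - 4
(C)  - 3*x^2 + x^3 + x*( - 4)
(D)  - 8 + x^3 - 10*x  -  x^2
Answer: B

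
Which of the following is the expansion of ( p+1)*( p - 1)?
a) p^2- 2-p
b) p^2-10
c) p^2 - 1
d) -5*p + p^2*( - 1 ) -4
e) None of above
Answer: c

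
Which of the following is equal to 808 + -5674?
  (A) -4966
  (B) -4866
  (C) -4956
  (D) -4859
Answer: B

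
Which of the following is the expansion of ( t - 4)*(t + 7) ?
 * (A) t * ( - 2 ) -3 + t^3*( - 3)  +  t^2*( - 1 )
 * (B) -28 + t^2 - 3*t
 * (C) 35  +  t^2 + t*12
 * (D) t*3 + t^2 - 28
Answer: D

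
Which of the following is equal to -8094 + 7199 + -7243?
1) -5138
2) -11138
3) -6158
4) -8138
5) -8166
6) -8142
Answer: 4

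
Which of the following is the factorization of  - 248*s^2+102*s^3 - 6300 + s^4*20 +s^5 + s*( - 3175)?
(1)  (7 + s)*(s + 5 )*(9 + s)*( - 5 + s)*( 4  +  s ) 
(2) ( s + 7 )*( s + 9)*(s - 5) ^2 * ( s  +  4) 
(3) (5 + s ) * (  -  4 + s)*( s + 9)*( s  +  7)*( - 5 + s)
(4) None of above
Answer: 1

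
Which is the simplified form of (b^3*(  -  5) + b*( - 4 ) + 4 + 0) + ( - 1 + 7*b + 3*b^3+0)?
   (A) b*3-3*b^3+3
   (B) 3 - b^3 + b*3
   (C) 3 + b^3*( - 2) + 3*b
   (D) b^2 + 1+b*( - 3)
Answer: C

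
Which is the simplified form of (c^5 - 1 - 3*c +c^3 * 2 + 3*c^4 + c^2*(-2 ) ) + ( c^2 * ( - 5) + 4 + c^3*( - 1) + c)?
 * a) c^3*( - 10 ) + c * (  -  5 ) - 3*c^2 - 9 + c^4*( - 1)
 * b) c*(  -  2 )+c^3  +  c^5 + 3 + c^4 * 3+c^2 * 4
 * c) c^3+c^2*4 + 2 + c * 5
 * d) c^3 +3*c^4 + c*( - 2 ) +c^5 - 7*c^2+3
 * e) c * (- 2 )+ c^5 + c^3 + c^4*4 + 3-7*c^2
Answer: d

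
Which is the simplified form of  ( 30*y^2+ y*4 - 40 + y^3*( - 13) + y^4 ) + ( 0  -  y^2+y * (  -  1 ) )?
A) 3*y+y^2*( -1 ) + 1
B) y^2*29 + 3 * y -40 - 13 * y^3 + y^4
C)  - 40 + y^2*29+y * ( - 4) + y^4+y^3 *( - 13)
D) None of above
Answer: B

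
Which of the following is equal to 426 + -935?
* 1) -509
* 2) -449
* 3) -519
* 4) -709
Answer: 1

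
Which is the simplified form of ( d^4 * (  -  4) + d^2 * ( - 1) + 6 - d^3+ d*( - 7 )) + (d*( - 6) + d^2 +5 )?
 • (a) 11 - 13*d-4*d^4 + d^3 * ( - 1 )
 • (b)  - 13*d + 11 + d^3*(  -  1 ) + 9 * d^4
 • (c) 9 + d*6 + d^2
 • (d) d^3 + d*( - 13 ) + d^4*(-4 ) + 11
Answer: a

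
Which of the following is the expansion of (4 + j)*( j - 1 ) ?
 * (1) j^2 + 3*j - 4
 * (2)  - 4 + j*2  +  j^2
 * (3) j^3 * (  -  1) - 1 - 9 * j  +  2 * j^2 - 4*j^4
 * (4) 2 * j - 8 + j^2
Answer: 1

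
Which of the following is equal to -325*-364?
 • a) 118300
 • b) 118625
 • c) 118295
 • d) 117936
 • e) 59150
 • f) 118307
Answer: a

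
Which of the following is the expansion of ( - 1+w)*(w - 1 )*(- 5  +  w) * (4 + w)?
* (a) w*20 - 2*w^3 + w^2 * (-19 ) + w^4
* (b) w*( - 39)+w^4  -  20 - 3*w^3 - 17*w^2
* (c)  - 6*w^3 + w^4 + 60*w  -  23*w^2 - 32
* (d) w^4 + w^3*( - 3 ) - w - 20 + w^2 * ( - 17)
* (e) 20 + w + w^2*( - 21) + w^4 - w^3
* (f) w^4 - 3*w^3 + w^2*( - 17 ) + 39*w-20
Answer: f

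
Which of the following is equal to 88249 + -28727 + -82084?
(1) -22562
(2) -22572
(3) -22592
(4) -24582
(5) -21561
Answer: 1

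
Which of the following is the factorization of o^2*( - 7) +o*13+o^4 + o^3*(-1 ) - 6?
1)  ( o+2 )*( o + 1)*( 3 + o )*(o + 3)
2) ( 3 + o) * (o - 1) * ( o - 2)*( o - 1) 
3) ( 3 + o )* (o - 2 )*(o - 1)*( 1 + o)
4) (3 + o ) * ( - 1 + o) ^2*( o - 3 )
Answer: 2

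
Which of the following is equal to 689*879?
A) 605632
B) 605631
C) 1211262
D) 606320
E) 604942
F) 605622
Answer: B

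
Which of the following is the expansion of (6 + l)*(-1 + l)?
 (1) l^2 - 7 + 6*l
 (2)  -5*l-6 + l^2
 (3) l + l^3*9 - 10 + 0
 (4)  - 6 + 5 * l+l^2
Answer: 4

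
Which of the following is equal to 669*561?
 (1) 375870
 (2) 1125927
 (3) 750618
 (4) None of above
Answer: 4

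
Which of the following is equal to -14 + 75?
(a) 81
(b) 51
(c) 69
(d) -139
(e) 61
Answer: e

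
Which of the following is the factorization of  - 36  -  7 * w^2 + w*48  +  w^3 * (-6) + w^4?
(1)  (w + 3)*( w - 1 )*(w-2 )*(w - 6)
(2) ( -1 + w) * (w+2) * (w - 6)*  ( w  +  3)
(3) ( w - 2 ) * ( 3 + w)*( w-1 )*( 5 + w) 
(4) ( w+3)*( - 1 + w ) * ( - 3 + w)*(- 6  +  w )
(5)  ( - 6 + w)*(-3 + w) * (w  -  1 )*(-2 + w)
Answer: 1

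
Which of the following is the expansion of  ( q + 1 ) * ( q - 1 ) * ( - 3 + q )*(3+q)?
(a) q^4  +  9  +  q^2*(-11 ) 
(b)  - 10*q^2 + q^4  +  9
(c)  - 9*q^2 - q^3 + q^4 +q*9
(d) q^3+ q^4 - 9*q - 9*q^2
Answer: b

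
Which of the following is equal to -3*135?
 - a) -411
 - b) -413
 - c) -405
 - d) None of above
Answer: c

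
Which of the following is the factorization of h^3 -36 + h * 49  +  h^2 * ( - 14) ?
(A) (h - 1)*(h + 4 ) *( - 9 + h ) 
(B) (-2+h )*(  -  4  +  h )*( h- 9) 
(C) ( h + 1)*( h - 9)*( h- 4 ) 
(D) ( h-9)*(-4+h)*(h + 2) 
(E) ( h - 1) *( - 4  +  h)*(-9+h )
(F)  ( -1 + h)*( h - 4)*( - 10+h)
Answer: E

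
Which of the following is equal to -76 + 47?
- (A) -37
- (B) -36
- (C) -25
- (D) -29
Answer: D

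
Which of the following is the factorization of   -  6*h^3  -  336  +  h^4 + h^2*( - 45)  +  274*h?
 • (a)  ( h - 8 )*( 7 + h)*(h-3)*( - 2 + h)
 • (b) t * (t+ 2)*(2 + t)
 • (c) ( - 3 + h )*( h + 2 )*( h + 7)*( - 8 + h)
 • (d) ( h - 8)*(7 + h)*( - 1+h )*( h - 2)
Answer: a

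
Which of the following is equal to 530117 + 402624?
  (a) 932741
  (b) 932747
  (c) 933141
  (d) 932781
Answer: a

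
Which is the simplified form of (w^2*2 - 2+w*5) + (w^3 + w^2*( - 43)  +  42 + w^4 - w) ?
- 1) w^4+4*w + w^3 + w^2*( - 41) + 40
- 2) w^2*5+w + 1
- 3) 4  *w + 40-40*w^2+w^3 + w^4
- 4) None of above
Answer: 1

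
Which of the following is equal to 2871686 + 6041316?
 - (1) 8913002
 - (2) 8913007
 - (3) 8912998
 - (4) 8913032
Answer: 1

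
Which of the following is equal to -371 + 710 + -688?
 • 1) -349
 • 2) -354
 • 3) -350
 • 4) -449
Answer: 1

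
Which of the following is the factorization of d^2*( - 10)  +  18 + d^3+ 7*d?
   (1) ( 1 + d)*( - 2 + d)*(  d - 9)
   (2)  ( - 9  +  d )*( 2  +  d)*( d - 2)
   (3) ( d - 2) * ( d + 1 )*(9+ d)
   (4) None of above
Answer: 1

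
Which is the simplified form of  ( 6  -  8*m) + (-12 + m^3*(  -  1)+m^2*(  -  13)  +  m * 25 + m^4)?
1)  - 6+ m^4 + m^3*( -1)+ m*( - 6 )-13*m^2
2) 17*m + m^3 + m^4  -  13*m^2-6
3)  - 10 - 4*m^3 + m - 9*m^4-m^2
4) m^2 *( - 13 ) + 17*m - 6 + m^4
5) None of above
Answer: 5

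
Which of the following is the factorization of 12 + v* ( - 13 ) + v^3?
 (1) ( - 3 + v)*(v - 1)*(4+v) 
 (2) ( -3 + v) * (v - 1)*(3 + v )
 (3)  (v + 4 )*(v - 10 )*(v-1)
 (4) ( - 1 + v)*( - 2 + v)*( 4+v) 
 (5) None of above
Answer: 1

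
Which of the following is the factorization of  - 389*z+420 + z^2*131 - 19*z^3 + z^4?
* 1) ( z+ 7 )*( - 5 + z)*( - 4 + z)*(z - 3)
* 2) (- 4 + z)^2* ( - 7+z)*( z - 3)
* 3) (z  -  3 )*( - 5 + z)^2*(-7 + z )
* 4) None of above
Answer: 4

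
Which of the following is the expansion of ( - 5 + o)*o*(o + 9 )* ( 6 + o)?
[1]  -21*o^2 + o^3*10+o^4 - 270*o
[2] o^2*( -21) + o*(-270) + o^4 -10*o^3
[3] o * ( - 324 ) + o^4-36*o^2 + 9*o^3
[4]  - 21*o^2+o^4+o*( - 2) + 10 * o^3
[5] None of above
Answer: 1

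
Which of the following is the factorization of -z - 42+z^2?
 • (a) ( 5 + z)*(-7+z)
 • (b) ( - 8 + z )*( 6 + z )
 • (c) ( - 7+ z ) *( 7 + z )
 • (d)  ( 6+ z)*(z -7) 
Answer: d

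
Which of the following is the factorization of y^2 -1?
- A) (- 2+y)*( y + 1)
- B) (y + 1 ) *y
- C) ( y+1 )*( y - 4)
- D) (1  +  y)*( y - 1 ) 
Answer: D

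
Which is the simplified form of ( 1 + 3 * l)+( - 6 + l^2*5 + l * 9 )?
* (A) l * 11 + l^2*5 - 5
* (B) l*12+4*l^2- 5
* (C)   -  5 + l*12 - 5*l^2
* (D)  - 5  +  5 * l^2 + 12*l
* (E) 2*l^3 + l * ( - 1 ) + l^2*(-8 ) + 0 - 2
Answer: D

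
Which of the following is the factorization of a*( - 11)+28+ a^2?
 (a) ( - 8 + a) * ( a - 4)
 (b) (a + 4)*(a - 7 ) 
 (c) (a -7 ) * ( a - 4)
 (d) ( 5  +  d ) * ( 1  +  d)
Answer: c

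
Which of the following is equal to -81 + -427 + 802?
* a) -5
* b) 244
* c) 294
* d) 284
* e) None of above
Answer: c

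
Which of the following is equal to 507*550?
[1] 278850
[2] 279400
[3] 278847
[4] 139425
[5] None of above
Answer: 1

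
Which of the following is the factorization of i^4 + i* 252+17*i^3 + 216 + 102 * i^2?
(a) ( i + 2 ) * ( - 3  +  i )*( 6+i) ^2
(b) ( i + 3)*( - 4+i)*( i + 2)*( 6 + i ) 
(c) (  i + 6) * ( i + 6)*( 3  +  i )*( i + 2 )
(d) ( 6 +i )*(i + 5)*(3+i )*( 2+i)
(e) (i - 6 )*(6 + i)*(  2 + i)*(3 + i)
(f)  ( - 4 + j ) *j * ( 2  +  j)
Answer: c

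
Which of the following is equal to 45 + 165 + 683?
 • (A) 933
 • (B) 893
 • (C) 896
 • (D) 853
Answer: B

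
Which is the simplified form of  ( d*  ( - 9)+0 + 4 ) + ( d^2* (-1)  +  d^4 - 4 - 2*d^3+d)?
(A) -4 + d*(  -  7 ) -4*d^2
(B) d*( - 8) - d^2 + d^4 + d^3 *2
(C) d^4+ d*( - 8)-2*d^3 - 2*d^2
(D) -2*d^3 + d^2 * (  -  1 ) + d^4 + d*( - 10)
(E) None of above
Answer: E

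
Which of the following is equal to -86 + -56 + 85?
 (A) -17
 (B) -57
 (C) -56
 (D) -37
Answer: B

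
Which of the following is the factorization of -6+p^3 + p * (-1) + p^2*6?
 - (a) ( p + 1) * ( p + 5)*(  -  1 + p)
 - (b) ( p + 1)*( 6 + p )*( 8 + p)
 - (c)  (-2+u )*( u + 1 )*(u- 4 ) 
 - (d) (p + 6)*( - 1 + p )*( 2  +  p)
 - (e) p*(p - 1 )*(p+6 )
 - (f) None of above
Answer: f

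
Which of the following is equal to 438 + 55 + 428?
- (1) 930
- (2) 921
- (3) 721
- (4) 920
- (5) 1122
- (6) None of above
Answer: 2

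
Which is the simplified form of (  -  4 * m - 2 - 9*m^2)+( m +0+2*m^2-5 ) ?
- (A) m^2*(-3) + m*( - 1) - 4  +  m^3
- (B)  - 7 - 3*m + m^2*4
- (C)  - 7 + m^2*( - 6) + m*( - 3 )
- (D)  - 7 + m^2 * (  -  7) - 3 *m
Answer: D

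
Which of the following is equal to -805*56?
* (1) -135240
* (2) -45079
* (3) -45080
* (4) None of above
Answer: 3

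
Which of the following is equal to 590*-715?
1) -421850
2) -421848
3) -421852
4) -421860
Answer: 1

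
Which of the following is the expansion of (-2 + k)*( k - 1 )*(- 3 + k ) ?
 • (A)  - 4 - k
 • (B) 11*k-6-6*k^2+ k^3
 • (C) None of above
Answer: B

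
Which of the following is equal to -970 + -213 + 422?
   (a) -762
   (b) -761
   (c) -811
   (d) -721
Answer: b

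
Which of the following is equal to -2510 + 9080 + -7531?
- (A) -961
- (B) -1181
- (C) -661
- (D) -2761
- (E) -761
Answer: A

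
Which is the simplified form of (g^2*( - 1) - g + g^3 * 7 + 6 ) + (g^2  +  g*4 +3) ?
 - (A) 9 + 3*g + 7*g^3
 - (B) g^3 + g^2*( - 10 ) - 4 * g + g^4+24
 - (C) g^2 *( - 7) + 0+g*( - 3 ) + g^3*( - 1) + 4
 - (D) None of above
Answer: A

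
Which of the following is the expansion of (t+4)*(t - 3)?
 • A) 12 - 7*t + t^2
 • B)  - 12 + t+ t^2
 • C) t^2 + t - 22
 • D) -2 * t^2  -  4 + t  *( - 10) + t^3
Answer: B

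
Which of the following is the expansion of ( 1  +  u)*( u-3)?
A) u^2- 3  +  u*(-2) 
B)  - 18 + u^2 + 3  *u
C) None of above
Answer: A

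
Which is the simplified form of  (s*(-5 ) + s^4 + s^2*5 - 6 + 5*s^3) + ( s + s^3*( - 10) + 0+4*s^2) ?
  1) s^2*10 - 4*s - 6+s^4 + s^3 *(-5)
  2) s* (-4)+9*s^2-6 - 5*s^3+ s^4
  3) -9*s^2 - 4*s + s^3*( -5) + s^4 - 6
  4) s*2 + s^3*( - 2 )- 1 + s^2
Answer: 2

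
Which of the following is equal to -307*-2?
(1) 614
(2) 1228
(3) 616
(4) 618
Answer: 1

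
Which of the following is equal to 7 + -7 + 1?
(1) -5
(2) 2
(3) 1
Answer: 3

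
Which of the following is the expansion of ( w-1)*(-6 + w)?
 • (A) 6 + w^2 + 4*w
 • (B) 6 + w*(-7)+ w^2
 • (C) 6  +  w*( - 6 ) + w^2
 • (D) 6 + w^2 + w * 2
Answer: B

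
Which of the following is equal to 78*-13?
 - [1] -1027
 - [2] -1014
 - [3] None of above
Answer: 2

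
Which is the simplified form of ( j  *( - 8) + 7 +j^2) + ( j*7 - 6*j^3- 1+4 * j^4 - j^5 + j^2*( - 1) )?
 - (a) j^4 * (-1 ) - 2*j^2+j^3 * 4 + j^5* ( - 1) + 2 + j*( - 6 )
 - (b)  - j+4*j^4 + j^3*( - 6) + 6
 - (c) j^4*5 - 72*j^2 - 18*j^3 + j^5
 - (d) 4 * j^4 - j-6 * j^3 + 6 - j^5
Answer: d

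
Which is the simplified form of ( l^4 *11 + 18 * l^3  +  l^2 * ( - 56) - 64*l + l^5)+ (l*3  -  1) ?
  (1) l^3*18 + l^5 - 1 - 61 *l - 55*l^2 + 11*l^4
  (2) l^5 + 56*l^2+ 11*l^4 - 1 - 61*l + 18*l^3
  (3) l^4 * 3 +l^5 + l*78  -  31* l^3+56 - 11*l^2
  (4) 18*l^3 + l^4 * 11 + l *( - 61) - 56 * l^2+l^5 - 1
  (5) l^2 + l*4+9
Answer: 4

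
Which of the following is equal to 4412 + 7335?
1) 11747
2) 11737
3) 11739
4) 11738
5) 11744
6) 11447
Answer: 1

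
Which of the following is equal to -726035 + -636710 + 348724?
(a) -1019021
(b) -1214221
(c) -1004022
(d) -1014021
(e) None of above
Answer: d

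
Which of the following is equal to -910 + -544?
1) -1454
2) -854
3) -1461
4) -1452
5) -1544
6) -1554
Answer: 1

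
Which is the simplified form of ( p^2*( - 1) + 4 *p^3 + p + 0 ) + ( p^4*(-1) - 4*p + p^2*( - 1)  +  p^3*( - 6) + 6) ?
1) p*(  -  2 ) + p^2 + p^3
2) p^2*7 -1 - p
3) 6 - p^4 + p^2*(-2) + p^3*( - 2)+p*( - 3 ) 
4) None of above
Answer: 3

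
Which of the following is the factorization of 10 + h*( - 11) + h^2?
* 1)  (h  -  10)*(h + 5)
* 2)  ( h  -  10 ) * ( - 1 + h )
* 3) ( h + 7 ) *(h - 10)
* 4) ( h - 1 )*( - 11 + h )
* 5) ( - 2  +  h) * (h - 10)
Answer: 2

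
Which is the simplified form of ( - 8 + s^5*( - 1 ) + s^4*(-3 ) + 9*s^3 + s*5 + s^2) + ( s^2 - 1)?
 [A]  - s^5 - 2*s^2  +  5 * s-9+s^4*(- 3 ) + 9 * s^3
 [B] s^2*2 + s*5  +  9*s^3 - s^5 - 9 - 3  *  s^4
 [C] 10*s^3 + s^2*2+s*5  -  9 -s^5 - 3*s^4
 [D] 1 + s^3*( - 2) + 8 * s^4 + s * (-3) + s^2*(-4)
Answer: B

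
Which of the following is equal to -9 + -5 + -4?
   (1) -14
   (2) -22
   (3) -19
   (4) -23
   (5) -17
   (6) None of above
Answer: 6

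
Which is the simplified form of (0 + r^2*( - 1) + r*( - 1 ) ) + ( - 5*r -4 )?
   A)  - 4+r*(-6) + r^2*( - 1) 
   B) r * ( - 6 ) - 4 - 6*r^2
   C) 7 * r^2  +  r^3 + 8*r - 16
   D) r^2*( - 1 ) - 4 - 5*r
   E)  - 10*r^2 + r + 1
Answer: A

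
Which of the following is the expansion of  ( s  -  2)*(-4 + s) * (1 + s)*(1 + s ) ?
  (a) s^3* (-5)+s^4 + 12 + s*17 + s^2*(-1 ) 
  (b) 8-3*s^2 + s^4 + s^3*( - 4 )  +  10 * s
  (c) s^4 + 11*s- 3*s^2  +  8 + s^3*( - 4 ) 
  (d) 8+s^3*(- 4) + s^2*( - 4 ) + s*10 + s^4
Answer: b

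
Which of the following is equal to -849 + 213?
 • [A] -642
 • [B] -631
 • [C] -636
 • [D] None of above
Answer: C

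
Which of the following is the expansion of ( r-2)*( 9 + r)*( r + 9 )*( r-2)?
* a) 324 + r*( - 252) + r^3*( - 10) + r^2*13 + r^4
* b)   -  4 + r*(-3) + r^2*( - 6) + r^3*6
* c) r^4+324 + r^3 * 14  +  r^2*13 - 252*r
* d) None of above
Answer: c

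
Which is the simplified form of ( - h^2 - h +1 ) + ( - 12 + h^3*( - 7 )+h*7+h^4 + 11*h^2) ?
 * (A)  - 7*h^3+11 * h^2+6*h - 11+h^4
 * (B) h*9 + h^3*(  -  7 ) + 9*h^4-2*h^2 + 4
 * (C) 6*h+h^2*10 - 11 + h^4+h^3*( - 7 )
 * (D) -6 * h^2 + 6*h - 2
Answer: C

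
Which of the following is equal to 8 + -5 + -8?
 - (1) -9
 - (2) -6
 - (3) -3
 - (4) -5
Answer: 4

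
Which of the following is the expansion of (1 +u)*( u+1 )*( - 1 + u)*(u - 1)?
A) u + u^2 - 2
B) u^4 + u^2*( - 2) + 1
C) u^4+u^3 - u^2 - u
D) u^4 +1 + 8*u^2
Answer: B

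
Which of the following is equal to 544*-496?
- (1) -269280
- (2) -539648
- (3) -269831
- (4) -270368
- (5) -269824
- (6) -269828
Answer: 5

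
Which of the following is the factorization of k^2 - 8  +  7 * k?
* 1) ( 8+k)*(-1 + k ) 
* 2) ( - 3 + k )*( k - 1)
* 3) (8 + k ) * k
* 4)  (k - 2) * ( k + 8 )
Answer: 1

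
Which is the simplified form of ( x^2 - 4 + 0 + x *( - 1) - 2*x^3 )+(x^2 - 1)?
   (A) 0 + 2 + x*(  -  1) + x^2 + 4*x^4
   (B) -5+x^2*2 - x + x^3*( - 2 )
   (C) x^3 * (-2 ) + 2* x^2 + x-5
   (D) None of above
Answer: B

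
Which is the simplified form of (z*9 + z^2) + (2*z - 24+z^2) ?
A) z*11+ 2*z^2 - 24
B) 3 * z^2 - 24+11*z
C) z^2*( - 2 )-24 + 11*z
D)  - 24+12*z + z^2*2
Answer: A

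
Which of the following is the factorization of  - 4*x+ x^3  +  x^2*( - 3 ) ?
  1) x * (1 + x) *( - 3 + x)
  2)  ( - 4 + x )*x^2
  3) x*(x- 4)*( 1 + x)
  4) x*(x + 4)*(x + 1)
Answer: 3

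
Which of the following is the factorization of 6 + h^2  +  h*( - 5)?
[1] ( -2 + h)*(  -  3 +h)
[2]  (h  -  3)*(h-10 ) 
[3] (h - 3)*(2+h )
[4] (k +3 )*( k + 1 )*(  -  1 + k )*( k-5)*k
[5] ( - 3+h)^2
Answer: 1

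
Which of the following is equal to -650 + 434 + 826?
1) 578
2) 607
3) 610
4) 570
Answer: 3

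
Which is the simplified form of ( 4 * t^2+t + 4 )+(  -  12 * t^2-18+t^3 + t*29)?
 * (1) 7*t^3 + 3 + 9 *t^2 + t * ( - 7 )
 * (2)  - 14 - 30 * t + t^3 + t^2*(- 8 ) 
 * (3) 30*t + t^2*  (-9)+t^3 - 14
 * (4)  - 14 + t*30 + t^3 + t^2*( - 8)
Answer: 4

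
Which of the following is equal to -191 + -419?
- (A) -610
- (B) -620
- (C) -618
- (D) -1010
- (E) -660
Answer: A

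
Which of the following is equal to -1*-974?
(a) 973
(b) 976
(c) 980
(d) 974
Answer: d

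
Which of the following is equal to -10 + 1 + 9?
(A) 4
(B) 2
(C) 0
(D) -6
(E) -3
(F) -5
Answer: C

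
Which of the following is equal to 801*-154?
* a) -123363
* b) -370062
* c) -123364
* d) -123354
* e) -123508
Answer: d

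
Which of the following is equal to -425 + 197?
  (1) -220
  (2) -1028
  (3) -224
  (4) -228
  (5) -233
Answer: 4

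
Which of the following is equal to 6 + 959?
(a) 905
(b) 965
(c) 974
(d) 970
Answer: b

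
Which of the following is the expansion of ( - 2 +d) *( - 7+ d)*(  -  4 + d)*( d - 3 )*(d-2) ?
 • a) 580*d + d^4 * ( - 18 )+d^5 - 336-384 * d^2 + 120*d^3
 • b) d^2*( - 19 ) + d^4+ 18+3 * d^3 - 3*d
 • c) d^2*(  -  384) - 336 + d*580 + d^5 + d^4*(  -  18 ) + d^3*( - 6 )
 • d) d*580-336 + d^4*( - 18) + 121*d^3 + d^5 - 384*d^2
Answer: d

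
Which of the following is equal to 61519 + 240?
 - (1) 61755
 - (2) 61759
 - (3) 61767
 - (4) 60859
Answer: 2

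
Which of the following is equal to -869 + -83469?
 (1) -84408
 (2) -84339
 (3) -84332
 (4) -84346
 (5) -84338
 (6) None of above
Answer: 5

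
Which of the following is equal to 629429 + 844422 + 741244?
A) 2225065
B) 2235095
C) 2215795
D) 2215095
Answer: D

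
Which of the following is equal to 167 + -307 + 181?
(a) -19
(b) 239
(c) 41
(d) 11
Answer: c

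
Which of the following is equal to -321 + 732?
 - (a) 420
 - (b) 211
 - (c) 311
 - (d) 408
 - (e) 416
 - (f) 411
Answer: f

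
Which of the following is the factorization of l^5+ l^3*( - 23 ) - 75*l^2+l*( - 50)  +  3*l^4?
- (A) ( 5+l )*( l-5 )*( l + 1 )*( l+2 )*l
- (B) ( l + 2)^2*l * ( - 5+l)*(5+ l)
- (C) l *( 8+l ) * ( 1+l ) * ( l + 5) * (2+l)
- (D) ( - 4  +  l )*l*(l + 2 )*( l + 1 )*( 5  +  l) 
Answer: A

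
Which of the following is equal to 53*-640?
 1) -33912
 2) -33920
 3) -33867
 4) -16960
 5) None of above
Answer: 2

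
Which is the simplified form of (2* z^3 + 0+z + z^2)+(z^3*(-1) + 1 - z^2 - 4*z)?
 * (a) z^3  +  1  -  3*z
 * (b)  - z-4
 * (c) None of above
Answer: a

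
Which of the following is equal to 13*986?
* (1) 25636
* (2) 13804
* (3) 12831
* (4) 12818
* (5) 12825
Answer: 4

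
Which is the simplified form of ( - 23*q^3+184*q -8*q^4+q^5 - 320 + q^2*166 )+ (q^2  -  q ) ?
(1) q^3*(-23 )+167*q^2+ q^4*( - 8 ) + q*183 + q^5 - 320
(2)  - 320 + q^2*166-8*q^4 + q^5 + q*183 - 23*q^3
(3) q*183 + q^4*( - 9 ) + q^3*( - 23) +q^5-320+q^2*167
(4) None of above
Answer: 1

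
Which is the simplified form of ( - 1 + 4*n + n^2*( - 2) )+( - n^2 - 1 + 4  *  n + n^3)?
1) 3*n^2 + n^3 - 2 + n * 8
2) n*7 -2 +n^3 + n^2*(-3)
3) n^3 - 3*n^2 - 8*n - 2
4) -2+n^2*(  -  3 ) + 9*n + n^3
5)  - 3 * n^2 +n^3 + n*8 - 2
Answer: 5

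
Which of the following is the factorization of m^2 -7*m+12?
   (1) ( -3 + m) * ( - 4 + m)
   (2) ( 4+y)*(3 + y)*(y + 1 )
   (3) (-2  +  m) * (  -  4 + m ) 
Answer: 1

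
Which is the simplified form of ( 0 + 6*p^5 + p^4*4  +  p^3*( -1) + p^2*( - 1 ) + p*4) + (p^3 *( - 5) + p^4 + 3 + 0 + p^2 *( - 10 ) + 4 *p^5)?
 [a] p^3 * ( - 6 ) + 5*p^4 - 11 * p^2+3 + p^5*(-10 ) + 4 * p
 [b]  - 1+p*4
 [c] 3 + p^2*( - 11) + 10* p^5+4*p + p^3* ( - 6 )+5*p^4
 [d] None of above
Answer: c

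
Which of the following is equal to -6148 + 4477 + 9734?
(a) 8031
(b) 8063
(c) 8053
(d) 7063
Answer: b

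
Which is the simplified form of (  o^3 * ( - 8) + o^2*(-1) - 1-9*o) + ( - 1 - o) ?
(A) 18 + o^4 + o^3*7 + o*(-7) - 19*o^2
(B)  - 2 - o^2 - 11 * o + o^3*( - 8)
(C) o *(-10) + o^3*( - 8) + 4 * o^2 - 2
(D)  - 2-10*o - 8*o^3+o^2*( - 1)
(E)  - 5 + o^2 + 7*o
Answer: D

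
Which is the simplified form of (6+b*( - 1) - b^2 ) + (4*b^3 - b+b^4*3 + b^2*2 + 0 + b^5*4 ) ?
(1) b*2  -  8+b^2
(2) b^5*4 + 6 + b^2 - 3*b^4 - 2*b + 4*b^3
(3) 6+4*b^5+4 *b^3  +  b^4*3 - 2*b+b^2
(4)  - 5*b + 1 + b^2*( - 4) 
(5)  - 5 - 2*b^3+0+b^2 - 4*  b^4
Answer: 3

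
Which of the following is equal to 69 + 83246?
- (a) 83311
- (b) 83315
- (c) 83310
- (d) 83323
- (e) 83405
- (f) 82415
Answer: b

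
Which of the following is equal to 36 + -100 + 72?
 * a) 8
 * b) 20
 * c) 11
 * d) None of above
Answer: a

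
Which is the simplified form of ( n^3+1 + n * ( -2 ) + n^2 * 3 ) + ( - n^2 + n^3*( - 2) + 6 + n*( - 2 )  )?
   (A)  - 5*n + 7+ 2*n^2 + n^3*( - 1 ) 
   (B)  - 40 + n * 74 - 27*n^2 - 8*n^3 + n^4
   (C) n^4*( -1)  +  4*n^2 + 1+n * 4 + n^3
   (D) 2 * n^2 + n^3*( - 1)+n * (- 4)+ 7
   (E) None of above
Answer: D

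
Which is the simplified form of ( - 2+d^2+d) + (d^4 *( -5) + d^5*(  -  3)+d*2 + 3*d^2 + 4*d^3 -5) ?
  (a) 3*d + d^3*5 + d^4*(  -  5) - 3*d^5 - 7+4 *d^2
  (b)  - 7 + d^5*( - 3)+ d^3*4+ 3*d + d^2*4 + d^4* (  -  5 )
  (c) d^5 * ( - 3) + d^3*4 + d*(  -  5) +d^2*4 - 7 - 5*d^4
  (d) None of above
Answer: b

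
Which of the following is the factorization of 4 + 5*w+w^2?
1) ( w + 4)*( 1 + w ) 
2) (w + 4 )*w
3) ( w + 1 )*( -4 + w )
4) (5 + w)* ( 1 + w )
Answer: 1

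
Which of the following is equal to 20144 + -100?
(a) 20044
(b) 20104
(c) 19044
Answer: a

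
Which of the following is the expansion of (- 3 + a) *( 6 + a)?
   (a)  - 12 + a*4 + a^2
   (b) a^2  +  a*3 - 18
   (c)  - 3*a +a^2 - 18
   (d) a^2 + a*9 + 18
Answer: b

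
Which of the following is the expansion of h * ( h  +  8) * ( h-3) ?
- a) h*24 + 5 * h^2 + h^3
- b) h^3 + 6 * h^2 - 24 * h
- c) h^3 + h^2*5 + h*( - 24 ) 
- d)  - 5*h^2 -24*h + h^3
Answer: c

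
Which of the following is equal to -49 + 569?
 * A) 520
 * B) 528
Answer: A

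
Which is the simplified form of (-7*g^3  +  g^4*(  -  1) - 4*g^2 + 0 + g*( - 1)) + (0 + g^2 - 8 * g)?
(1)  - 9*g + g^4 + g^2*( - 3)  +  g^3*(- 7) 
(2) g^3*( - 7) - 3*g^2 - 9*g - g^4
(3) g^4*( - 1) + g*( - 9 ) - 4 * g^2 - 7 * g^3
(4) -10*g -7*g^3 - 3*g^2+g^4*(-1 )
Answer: 2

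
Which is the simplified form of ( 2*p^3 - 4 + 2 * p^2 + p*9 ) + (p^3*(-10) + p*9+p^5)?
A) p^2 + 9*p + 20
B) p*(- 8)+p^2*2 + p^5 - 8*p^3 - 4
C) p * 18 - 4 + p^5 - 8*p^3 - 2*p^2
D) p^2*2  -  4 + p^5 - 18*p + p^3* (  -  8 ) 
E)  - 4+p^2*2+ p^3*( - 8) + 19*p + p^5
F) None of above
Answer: F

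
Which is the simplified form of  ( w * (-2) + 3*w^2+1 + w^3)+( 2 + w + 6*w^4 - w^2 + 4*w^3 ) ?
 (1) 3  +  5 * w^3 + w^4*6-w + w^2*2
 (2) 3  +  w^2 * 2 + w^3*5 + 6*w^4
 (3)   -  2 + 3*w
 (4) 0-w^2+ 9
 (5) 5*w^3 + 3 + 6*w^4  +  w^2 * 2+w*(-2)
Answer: 1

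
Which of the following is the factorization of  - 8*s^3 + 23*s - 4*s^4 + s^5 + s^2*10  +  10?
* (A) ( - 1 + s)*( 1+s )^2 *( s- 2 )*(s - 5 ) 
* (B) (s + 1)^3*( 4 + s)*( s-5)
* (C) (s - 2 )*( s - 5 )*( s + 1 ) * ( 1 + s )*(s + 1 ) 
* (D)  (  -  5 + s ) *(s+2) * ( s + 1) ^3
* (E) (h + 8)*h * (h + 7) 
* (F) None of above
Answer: C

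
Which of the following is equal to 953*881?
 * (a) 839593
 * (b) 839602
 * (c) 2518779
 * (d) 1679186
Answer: a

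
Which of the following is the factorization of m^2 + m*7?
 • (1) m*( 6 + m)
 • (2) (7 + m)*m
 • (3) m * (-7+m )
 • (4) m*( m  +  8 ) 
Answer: 2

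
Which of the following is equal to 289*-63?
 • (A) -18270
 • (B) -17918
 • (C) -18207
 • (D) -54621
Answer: C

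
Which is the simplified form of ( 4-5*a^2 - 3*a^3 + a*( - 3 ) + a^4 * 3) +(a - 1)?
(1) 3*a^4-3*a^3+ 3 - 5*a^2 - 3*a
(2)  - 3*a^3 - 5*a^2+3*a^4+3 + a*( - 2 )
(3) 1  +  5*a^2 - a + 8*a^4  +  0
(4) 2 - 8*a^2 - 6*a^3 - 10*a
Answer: 2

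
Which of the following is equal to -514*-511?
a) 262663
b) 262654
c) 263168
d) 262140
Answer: b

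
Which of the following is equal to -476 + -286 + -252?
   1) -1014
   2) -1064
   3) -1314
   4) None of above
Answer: 1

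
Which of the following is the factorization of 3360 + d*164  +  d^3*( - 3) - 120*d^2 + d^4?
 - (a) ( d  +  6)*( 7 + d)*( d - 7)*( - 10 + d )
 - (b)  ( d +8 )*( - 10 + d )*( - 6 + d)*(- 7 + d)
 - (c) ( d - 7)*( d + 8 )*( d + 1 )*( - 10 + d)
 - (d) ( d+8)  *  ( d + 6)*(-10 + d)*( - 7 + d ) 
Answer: d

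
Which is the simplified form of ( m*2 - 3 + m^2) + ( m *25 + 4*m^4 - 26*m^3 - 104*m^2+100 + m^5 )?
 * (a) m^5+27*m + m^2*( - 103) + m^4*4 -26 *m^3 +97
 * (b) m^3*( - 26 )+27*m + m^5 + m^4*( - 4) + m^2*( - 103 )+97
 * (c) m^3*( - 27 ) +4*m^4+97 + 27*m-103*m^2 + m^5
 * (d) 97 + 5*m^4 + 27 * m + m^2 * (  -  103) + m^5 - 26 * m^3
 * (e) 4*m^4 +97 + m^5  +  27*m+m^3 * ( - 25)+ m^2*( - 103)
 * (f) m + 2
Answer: a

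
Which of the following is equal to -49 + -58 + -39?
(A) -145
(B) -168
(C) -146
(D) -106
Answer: C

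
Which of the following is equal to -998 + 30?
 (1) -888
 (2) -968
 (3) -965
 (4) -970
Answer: 2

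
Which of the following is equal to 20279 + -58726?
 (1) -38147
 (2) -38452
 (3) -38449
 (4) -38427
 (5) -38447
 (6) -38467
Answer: 5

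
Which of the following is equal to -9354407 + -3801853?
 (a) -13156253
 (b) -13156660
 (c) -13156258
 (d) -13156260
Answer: d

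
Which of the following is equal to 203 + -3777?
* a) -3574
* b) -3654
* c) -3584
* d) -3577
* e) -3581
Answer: a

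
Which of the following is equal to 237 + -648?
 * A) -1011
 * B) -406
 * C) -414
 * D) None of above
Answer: D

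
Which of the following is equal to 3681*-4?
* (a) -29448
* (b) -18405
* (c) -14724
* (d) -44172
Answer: c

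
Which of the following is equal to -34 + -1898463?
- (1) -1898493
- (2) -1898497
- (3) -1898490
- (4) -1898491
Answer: 2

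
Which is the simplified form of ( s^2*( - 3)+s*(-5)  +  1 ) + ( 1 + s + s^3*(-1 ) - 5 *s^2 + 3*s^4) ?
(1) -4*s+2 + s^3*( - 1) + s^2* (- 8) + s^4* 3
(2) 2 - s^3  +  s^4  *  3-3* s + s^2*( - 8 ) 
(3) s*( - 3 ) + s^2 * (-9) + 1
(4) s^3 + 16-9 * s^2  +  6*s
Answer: 1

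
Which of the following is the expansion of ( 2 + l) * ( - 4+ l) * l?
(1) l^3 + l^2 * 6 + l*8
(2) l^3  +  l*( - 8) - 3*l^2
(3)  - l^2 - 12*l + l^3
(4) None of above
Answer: 4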